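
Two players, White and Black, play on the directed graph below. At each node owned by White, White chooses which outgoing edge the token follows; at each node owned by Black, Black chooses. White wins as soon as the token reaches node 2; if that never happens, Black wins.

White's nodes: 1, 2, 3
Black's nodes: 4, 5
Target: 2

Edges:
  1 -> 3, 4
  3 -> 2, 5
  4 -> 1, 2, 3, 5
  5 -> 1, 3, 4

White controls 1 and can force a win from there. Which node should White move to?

A0 = {2}
A1: add {3} — 3 (White) has 3→2.
A2: add {1} — 1 (White) has 1→3.
A3 = A2; e.g. 4 (Black) can still go to 5. Fixed point.
From 1, successor 3 is in the attractor (rank 1); the other successor 4 is not.

3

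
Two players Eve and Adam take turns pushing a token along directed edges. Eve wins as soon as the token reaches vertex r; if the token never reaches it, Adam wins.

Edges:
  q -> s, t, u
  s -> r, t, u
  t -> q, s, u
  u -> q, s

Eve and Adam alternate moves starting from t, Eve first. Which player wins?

Adam

Track states (vertex, player-to-move).
A0 = {(r,Eve), (r,Adam)}
A1: add {(s,Eve)}.
A2 = A1; e.g. (q,Eve) stays out. (t,Eve) never enters ⇒ Adam avoids the target.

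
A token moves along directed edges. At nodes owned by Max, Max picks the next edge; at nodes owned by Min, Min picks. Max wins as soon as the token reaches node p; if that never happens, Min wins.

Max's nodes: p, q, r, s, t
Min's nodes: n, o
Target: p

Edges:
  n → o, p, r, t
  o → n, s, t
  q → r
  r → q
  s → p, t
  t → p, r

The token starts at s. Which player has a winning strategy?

Max

A0 = {p}
A1: add {s, t} — s (Max) has s→p; t (Max) has t→p.
A2 = A1; e.g. n (Min) can still go to o. Fixed point.
s ∈ A1, so Max can force the target.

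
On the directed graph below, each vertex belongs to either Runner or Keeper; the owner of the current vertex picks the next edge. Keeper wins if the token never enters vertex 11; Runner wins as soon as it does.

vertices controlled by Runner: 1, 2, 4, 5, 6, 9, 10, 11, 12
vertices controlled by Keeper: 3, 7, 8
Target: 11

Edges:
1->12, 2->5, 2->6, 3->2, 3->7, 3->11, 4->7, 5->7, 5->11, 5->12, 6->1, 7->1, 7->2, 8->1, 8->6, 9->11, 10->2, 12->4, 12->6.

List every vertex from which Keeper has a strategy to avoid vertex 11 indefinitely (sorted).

A0 = {11}
A1: add {5, 9} — 5 (Runner) has 5→11; 9 (Runner) has 9→11.
A2: add {2} — 2 (Runner) has 2→5.
A3: add {10} — 10 (Runner) has 10→2.
A4 = A3; e.g. 1 (Runner) has no edge into A3. Fixed point.
Runner's attractor = {2, 5, 9, 10, 11}; Keeper avoids the target exactly from the complement.

1, 3, 4, 6, 7, 8, 12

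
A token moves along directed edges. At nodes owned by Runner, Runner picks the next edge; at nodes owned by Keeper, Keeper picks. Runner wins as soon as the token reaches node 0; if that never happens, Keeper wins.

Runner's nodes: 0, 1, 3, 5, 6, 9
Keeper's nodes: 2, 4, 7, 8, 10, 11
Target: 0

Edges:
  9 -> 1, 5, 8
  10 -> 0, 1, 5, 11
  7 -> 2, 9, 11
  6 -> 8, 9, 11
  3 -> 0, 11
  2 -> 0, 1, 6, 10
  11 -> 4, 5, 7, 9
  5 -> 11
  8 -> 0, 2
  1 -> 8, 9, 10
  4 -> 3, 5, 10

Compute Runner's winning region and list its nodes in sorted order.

0, 3

A0 = {0}
A1: add {3} — 3 (Runner) has 3→0.
A2 = A1; e.g. 1 (Runner) has no edge into A1. Fixed point.
Runner's winning region = {0, 3}.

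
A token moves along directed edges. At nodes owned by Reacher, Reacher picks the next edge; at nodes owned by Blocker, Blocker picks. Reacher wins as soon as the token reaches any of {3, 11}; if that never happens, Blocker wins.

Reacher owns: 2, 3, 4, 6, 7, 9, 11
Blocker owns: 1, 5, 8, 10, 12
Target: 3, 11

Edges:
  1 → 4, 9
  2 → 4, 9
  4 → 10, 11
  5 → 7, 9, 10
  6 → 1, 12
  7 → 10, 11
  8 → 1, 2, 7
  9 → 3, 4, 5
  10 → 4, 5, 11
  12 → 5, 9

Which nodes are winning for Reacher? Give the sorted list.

1, 2, 3, 4, 6, 7, 8, 9, 11

A0 = {3, 11}
A1: add {4, 7, 9} — 4 (Reacher) has 4→11; 7 (Reacher) has 7→11; 9 (Reacher) has 9→3.
A2: add {1, 2} — 1 (Blocker): all of {4, 9} already in; 2 (Reacher) has 2→4.
A3: add {6, 8} — 6 (Reacher) has 6→1; 8 (Blocker): all of {1, 2, 7} already in.
A4 = A3; e.g. 5 (Blocker) can still go to 10. Fixed point.
Reacher's winning region = {1, 2, 3, 4, 6, 7, 8, 9, 11}.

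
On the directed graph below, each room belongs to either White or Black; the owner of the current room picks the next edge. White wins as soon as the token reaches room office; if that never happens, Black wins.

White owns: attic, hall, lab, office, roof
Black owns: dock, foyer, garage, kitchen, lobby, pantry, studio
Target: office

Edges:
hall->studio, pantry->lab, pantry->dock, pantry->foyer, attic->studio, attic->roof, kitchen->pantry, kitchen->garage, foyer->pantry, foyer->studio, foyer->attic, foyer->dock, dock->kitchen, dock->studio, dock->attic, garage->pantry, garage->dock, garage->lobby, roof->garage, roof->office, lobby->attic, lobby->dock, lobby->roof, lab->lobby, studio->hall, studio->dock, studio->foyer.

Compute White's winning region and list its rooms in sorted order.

attic, office, roof

A0 = {office}
A1: add {roof} — roof (White) has roof→office.
A2: add {attic} — attic (White) has attic→roof.
A3 = A2; e.g. lab (White) has no edge into A2. Fixed point.
White's winning region = {attic, office, roof}.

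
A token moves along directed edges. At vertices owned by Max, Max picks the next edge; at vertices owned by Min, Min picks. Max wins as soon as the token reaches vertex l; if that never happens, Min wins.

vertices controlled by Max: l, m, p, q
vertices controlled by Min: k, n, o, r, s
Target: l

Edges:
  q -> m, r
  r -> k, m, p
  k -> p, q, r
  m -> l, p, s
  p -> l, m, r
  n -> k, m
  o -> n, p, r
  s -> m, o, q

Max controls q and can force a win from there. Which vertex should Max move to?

m

A0 = {l}
A1: add {m, p} — m (Max) has m→l; p (Max) has p→l.
A2: add {q} — q (Max) has q→m.
A3 = A2; e.g. k (Min) can still go to r. Fixed point.
From q, successor m is in the attractor (rank 1); the other successor r is not.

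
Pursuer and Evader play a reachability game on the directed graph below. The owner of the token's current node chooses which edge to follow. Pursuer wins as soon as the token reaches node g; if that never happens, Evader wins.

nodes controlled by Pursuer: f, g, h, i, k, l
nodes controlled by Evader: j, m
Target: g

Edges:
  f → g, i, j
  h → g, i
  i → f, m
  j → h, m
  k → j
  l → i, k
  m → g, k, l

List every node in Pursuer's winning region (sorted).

A0 = {g}
A1: add {f, h} — f (Pursuer) has f→g; h (Pursuer) has h→g.
A2: add {i} — i (Pursuer) has i→f.
A3: add {l} — l (Pursuer) has l→i.
A4 = A3; e.g. j (Evader) can still go to m. Fixed point.
Pursuer's winning region = {f, g, h, i, l}.

f, g, h, i, l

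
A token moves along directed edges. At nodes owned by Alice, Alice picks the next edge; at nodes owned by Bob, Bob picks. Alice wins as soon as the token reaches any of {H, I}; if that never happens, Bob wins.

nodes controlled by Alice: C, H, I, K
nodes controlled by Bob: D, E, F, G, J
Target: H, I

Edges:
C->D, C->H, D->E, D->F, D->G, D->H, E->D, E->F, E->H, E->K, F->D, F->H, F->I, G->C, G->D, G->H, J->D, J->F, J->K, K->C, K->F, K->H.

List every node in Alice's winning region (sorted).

C, H, I, K

A0 = {H, I}
A1: add {C, K} — C (Alice) has C→H; K (Alice) has K→H.
A2 = A1; e.g. D (Bob) can still go to E. Fixed point.
Alice's winning region = {C, H, I, K}.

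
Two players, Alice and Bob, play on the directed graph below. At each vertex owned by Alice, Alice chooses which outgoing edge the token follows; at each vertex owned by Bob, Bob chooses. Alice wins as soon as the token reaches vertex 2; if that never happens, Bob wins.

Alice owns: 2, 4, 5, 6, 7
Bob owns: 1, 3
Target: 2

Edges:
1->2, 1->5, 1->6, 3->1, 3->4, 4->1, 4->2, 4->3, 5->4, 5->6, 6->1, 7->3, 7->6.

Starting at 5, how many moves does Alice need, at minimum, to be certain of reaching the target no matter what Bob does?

A0 = {2}
A1: add {4} — 4 (Alice) has 4→2.
A2: add {5} — 5 (Alice) has 5→4.
A3 = A2; e.g. 1 (Bob) can still go to 6. Fixed point.
5 enters the attractor at level 2, so Alice can force the target in 2 moves from there.

2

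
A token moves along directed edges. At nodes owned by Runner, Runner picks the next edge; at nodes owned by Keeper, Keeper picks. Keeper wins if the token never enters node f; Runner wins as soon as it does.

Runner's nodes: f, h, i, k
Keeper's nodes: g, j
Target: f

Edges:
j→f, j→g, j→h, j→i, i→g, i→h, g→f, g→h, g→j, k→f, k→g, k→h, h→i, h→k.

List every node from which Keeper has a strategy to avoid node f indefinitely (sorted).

A0 = {f}
A1: add {k} — k (Runner) has k→f.
A2: add {h} — h (Runner) has h→k.
A3: add {i} — i (Runner) has i→h.
A4 = A3; e.g. g (Keeper) can still go to j. Fixed point.
Runner's attractor = {f, h, i, k}; Keeper avoids the target exactly from the complement.

g, j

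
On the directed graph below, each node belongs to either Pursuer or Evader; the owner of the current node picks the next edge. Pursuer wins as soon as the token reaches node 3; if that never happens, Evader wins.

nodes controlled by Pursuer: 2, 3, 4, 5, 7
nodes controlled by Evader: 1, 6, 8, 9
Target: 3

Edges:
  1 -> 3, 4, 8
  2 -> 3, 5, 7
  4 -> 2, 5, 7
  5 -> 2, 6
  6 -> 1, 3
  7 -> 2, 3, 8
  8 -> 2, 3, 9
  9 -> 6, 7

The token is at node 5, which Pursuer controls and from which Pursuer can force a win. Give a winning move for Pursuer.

A0 = {3}
A1: add {2, 7} — 2 (Pursuer) has 2→3; 7 (Pursuer) has 7→3.
A2: add {4, 5} — 4 (Pursuer) has 4→2; 5 (Pursuer) has 5→2.
A3 = A2; e.g. 1 (Evader) can still go to 8. Fixed point.
From 5, successor 2 is in the attractor (rank 1); the other successor 6 is not.

2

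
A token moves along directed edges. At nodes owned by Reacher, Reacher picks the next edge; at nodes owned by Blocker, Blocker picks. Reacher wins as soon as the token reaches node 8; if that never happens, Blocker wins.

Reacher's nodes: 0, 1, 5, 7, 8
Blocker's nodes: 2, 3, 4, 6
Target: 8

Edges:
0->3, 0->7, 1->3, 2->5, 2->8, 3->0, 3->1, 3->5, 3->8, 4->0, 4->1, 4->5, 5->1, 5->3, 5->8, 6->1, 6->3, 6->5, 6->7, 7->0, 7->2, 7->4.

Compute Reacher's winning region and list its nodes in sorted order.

A0 = {8}
A1: add {5} — 5 (Reacher) has 5→8.
A2: add {2} — 2 (Blocker): all of {5, 8} already in.
A3: add {7} — 7 (Reacher) has 7→2.
A4: add {0} — 0 (Reacher) has 0→7.
A5 = A4; e.g. 1 (Reacher) has no edge into A4. Fixed point.
Reacher's winning region = {0, 2, 5, 7, 8}.

0, 2, 5, 7, 8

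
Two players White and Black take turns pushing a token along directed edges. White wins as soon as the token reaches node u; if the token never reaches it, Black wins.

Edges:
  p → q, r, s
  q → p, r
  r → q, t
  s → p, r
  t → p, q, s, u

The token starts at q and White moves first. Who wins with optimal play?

Track states (vertex, player-to-move).
A0 = {(u,White), (u,Black)}
A1: add {(t,White)}.
A2 = A1; e.g. (p,White) stays out. (q,White) never enters ⇒ Black avoids the target.

Black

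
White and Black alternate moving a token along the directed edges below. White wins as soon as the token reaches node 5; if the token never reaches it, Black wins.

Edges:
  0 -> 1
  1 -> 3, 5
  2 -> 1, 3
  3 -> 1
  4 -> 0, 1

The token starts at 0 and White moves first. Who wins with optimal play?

Track states (vertex, player-to-move).
A0 = {(5,White), (5,Black)}
A1: add {(1,White)}.
A2: add {(0,Black), (3,Black)}.
A3: add {(2,White), (4,White)}.
A4 = A3; e.g. (0,White) stays out. (0,White) never enters ⇒ Black avoids the target.

Black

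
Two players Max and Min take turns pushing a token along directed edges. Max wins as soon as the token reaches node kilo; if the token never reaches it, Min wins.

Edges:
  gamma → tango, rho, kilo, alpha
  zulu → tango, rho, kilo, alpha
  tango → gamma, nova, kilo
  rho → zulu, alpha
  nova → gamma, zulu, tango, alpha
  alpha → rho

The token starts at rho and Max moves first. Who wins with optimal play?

Track states (vertex, player-to-move).
A0 = {(kilo,Max), (kilo,Min)}
A1: add {(gamma,Max), (zulu,Max), (tango,Max)}.
A2 = A1; e.g. (gamma,Min) stays out. (rho,Max) never enters ⇒ Min avoids the target.

Min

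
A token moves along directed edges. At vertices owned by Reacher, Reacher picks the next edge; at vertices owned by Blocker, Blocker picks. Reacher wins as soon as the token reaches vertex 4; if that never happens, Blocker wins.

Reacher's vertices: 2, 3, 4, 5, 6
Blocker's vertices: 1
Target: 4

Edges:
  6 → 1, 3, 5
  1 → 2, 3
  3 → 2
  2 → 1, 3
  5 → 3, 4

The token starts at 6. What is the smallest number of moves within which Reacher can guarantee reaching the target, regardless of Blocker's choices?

A0 = {4}
A1: add {5} — 5 (Reacher) has 5→4.
A2: add {6} — 6 (Reacher) has 6→5.
A3 = A2; e.g. 1 (Blocker) can still go to 2. Fixed point.
6 enters the attractor at level 2, so Reacher can force the target in 2 moves from there.

2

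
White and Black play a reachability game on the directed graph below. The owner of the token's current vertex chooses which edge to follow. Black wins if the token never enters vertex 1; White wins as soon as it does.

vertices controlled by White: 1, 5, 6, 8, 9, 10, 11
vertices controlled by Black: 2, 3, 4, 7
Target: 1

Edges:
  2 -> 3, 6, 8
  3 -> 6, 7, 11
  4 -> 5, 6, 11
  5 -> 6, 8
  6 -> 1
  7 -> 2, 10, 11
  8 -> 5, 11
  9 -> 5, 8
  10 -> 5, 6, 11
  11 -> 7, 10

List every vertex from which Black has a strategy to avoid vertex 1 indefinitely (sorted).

A0 = {1}
A1: add {6} — 6 (White) has 6→1.
A2: add {5, 10} — 5 (White) has 5→6; 10 (White) has 10→6.
A3: add {8, 9, 11} — 8 (White) has 8→5; 9 (White) has 9→5; 11 (White) has 11→10.
A4: add {4} — 4 (Black): all of {5, 6, 11} already in.
A5 = A4; e.g. 2 (Black) can still go to 3. Fixed point.
White's attractor = {1, 4, 5, 6, 8, 9, 10, 11}; Black avoids the target exactly from the complement.

2, 3, 7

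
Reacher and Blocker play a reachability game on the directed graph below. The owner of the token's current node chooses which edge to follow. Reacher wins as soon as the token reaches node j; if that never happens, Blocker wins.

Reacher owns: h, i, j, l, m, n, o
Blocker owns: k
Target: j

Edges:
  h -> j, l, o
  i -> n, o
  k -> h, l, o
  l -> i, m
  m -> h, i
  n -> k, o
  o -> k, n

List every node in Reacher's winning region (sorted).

h, j, l, m

A0 = {j}
A1: add {h} — h (Reacher) has h→j.
A2: add {m} — m (Reacher) has m→h.
A3: add {l} — l (Reacher) has l→m.
A4 = A3; e.g. i (Reacher) has no edge into A3. Fixed point.
Reacher's winning region = {h, j, l, m}.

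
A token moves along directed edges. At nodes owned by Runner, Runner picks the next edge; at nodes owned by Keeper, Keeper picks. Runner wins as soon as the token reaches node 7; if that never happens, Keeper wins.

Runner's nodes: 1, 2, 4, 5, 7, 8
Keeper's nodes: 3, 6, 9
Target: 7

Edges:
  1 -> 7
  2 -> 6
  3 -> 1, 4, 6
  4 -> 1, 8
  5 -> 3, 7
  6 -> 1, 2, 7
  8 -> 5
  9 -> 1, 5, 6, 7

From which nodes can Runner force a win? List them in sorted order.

1, 4, 5, 7, 8

A0 = {7}
A1: add {1, 5} — 1 (Runner) has 1→7; 5 (Runner) has 5→7.
A2: add {4, 8} — 4 (Runner) has 4→1; 8 (Runner) has 8→5.
A3 = A2; e.g. 2 (Runner) has no edge into A2. Fixed point.
Runner's winning region = {1, 4, 5, 7, 8}.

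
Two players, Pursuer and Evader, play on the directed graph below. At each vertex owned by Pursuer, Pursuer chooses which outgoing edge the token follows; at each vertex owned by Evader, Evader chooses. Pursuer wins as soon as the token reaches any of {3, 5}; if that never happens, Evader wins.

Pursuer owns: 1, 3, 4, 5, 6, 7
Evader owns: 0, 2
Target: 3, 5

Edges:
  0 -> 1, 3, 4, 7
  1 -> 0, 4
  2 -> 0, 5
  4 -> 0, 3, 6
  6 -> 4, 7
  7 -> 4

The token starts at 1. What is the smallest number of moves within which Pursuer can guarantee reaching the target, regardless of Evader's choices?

A0 = {3, 5}
A1: add {4} — 4 (Pursuer) has 4→3.
A2: add {1, 6, 7} — 1 (Pursuer) has 1→4; 6 (Pursuer) has 6→4; 7 (Pursuer) has 7→4.
1 enters the attractor at level 2, so Pursuer can force the target in 2 moves from there.

2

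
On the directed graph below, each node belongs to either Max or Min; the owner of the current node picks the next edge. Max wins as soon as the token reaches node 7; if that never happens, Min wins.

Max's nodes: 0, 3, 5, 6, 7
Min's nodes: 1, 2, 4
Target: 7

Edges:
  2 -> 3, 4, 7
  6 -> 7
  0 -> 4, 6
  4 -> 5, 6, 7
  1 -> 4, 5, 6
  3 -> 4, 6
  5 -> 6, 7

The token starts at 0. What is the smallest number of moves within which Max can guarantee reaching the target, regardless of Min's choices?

2

A0 = {7}
A1: add {5, 6} — 5 (Max) has 5→7; 6 (Max) has 6→7.
A2: add {0, 3, 4} — 0 (Max) has 0→6; 3 (Max) has 3→6; 4 (Min): all of {5, 6, 7} already in.
0 enters the attractor at level 2, so Max can force the target in 2 moves from there.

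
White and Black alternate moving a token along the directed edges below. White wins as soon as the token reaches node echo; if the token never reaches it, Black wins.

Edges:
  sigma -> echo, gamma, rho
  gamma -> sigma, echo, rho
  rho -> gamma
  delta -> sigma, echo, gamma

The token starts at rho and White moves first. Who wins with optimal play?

Track states (vertex, player-to-move).
A0 = {(echo,White), (echo,Black)}
A1: add {(sigma,White), (gamma,White), (delta,White)}.
A2: add {(rho,Black), (delta,Black)}.
A3 = A2; e.g. (sigma,Black) stays out. (rho,White) never enters ⇒ Black avoids the target.

Black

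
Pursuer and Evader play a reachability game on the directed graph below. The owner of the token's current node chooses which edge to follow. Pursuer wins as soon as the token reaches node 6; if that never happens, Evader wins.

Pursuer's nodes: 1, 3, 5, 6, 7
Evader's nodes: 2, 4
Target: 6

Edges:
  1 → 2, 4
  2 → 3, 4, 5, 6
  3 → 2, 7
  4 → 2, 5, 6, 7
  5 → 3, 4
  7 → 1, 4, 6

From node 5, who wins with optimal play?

Pursuer

A0 = {6}
A1: add {7} — 7 (Pursuer) has 7→6.
A2: add {3} — 3 (Pursuer) has 3→7.
A3: add {5} — 5 (Pursuer) has 5→3.
A4 = A3; e.g. 1 (Pursuer) has no edge into A3. Fixed point.
5 ∈ A3, so Pursuer can force the target.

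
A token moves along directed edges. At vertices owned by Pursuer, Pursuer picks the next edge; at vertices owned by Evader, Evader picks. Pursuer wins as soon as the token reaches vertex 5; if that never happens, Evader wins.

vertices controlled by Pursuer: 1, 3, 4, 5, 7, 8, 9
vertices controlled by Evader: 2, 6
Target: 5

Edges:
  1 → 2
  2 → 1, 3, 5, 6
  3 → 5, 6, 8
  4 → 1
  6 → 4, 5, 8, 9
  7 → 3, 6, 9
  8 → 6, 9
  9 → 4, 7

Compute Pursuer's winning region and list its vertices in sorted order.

A0 = {5}
A1: add {3} — 3 (Pursuer) has 3→5.
A2: add {7} — 7 (Pursuer) has 7→3.
A3: add {9} — 9 (Pursuer) has 9→7.
A4: add {8} — 8 (Pursuer) has 8→9.
A5 = A4; e.g. 1 (Pursuer) has no edge into A4. Fixed point.
Pursuer's winning region = {3, 5, 7, 8, 9}.

3, 5, 7, 8, 9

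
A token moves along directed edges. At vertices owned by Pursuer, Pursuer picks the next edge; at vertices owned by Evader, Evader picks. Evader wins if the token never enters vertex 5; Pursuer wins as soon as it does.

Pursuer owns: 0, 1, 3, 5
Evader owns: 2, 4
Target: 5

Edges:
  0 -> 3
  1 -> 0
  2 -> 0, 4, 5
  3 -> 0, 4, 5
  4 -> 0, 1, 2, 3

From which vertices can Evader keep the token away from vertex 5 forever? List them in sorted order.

2, 4

A0 = {5}
A1: add {3} — 3 (Pursuer) has 3→5.
A2: add {0} — 0 (Pursuer) has 0→3.
A3: add {1} — 1 (Pursuer) has 1→0.
A4 = A3; e.g. 2 (Evader) can still go to 4. Fixed point.
Pursuer's attractor = {0, 1, 3, 5}; Evader avoids the target exactly from the complement.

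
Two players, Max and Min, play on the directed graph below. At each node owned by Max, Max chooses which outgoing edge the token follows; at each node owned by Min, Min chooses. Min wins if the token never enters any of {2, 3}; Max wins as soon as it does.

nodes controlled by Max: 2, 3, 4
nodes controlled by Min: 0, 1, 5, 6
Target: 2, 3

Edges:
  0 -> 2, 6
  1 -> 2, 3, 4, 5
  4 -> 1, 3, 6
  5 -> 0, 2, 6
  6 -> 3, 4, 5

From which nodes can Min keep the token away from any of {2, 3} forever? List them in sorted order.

A0 = {2, 3}
A1: add {4} — 4 (Max) has 4→3.
A2 = A1; e.g. 0 (Min) can still go to 6. Fixed point.
Max's attractor = {2, 3, 4}; Min avoids the target exactly from the complement.

0, 1, 5, 6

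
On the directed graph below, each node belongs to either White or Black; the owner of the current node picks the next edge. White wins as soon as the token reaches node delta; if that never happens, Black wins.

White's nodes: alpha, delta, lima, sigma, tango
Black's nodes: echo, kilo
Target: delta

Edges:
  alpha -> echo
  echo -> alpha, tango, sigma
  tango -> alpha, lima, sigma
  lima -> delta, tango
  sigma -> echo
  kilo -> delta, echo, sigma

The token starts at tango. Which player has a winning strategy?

A0 = {delta}
A1: add {lima} — lima (White) has lima→delta.
A2: add {tango} — tango (White) has tango→lima.
A3 = A2; e.g. alpha (White) has no edge into A2. Fixed point.
tango ∈ A2, so White can force the target.

White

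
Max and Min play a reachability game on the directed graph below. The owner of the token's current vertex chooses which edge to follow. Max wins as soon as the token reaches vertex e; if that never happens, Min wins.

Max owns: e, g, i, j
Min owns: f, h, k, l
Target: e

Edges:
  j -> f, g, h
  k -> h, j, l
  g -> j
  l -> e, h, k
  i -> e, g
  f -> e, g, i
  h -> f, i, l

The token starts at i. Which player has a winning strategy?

A0 = {e}
A1: add {i} — i (Max) has i→e.
A2 = A1; e.g. f (Min) can still go to g. Fixed point.
i ∈ A1, so Max can force the target.

Max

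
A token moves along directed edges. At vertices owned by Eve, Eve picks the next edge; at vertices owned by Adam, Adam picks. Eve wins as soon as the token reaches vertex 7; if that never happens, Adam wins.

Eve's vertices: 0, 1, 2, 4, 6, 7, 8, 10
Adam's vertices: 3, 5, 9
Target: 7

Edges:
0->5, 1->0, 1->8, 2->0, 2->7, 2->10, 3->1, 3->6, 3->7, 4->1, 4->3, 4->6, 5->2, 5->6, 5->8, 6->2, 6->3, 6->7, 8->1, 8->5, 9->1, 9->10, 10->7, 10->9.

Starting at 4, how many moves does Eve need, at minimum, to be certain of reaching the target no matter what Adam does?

2

A0 = {7}
A1: add {2, 6, 10} — 2 (Eve) has 2→7; 6 (Eve) has 6→7; 10 (Eve) has 10→7.
A2: add {4} — 4 (Eve) has 4→6.
A3 = A2; e.g. 0 (Eve) has no edge into A2. Fixed point.
4 enters the attractor at level 2, so Eve can force the target in 2 moves from there.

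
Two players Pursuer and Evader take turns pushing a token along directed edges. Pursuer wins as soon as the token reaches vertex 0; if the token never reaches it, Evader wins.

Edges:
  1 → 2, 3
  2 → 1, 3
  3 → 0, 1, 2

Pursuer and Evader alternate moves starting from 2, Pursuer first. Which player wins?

Track states (vertex, player-to-move).
A0 = {(0,Pursuer), (0,Evader)}
A1: add {(3,Pursuer)}.
A2 = A1; e.g. (1,Pursuer) stays out. (2,Pursuer) never enters ⇒ Evader avoids the target.

Evader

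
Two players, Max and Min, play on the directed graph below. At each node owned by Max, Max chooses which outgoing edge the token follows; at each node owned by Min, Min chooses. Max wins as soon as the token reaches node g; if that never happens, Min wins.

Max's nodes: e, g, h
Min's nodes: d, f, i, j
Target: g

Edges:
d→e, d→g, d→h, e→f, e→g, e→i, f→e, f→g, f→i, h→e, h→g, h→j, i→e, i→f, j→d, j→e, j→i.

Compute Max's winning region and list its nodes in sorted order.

A0 = {g}
A1: add {e, h} — e (Max) has e→g; h (Max) has h→g.
A2: add {d} — d (Min): all of {e, g, h} already in.
A3 = A2; e.g. f (Min) can still go to i. Fixed point.
Max's winning region = {d, e, g, h}.

d, e, g, h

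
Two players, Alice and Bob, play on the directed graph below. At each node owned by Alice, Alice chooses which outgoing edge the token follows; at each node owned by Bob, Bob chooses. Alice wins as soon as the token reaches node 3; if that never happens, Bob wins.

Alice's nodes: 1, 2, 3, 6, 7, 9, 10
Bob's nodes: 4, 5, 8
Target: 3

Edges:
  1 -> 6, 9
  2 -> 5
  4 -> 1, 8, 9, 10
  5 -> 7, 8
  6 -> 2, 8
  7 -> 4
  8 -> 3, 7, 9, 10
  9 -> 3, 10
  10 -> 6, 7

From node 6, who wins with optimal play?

A0 = {3}
A1: add {9} — 9 (Alice) has 9→3.
A2: add {1} — 1 (Alice) has 1→9.
A3 = A2; e.g. 2 (Alice) has no edge into A2. Fixed point.
6 never enters the attractor, so Bob can avoid the target forever.

Bob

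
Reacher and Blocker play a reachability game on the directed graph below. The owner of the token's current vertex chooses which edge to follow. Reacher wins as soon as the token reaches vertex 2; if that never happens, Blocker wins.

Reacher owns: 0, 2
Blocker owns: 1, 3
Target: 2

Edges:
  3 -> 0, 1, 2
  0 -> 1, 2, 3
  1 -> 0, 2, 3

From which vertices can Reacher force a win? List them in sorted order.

A0 = {2}
A1: add {0} — 0 (Reacher) has 0→2.
A2 = A1; e.g. 1 (Blocker) can still go to 3. Fixed point.
Reacher's winning region = {0, 2}.

0, 2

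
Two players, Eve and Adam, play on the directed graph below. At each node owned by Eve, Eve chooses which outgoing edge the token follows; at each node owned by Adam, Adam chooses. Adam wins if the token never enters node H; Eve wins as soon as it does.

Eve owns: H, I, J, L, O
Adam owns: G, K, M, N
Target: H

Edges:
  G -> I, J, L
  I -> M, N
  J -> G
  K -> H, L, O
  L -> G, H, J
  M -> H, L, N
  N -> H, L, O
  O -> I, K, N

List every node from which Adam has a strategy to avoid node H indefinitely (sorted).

G, I, J, K, M, N, O

A0 = {H}
A1: add {L} — L (Eve) has L→H.
A2 = A1; e.g. G (Adam) can still go to I. Fixed point.
Eve's attractor = {H, L}; Adam avoids the target exactly from the complement.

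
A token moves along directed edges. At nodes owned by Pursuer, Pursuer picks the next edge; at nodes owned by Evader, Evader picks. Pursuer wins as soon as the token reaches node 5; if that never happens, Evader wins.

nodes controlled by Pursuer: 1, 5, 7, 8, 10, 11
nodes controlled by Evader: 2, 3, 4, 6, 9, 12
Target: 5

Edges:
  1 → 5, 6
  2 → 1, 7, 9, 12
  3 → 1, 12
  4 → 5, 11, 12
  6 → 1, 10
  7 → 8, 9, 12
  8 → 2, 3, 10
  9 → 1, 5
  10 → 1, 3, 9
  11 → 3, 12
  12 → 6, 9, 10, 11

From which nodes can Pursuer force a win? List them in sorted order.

A0 = {5}
A1: add {1} — 1 (Pursuer) has 1→5.
A2: add {9, 10} — 9 (Evader): all of {1, 5} already in; 10 (Pursuer) has 10→1.
A3: add {6, 7, 8} — 6 (Evader): all of {1, 10} already in; 7 (Pursuer) has 7→9; 8 (Pursuer) has 8→10.
A4 = A3; e.g. 2 (Evader) can still go to 12. Fixed point.
Pursuer's winning region = {1, 5, 6, 7, 8, 9, 10}.

1, 5, 6, 7, 8, 9, 10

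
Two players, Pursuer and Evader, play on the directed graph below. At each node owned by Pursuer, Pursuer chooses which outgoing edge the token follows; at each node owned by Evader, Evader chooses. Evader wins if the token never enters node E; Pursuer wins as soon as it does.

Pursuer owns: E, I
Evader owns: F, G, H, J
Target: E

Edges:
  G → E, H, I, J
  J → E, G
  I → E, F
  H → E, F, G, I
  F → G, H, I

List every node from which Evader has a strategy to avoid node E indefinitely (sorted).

A0 = {E}
A1: add {I} — I (Pursuer) has I→E.
A2 = A1; e.g. F (Evader) can still go to G. Fixed point.
Pursuer's attractor = {E, I}; Evader avoids the target exactly from the complement.

F, G, H, J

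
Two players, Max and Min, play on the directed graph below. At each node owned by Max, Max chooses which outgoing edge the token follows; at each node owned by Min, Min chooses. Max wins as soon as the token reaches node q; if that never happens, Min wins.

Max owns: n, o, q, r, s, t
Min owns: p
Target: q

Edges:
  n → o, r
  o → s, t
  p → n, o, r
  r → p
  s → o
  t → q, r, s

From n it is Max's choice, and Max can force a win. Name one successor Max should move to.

A0 = {q}
A1: add {t} — t (Max) has t→q.
A2: add {o} — o (Max) has o→t.
A3: add {n, s} — n (Max) has n→o; s (Max) has s→o.
A4 = A3; e.g. p (Min) can still go to r. Fixed point.
From n, successor o is in the attractor (rank 2); the other successor r is not.

o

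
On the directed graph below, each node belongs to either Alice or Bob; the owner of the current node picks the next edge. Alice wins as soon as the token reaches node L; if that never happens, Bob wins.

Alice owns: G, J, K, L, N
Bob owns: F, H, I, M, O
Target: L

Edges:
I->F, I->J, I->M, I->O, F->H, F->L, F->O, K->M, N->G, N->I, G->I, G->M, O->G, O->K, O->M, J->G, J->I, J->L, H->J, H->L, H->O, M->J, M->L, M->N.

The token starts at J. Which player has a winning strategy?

A0 = {L}
A1: add {J} — J (Alice) has J→L.
A2 = A1; e.g. F (Bob) can still go to H. Fixed point.
J ∈ A1, so Alice can force the target.

Alice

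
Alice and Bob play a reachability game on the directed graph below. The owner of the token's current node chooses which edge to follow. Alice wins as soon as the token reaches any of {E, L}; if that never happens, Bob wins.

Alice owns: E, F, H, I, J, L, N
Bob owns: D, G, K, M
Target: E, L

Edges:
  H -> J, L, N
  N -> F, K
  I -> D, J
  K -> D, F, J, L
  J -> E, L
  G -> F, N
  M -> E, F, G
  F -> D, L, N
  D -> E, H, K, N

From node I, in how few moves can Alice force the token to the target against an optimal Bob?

2

A0 = {E, L}
A1: add {F, H, J} — F (Alice) has F→L; H (Alice) has H→L; J (Alice) has J→E.
A2: add {I, N} — I (Alice) has I→J; N (Alice) has N→F.
I enters the attractor at level 2, so Alice can force the target in 2 moves from there.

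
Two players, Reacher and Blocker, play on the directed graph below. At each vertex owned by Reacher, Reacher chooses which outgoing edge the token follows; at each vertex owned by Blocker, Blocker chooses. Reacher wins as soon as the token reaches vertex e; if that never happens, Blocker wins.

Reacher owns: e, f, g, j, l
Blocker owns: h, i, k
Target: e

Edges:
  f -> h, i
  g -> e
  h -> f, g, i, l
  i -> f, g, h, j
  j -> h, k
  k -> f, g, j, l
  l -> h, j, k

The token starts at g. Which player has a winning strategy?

A0 = {e}
A1: add {g} — g (Reacher) has g→e.
A2 = A1; e.g. f (Reacher) has no edge into A1. Fixed point.
g ∈ A1, so Reacher can force the target.

Reacher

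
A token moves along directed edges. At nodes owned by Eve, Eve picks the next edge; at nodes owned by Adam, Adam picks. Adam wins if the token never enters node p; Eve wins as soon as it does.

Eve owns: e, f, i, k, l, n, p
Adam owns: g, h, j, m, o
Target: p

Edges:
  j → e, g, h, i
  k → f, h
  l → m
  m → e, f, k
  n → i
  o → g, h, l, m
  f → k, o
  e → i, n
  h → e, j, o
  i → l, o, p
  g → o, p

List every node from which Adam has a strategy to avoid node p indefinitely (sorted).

A0 = {p}
A1: add {i} — i (Eve) has i→p.
A2: add {e, n} — e (Eve) has e→i; n (Eve) has n→i.
A3 = A2; e.g. f (Eve) has no edge into A2. Fixed point.
Eve's attractor = {e, i, n, p}; Adam avoids the target exactly from the complement.

f, g, h, j, k, l, m, o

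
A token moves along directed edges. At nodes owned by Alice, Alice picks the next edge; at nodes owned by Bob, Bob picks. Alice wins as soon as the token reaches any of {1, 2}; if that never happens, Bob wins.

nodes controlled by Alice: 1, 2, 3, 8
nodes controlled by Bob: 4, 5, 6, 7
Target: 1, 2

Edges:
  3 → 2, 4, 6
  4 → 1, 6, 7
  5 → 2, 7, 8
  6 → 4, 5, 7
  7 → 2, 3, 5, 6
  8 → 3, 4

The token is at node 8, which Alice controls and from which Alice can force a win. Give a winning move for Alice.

3

A0 = {1, 2}
A1: add {3} — 3 (Alice) has 3→2.
A2: add {8} — 8 (Alice) has 8→3.
A3 = A2; e.g. 4 (Bob) can still go to 6. Fixed point.
From 8, successor 3 is in the attractor (rank 1); the other successor 4 is not.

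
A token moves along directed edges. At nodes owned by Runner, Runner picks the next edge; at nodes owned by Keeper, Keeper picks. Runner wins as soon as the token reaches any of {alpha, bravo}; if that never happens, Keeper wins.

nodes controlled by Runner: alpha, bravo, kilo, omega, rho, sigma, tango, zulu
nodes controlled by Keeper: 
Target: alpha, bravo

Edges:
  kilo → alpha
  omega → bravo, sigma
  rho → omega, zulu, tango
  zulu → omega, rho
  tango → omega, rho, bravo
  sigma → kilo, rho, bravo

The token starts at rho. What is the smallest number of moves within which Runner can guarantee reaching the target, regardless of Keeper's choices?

A0 = {alpha, bravo}
A1: add {kilo, omega, sigma, tango} — kilo (Runner) has kilo→alpha; omega (Runner) has omega→bravo; tango (Runner) has tango→bravo; sigma (Runner) has sigma→bravo.
A2: add {rho, zulu} — rho (Runner) has rho→omega; zulu (Runner) has zulu→omega.
A2 = all vertices. Fixed point.
rho enters the attractor at level 2, so Runner can force the target in 2 moves from there.

2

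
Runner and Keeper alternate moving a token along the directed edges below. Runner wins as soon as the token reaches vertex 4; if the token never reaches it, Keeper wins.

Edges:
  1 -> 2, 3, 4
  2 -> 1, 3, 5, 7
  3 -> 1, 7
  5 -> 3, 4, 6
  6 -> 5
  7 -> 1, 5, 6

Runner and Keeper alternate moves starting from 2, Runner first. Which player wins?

Runner

Track states (vertex, player-to-move).
A0 = {(4,Runner), (4,Keeper)}
A1: add {(1,Runner), (5,Runner)}.
A2: add {(6,Keeper)}.
A3: add {(7,Runner)}.
A4: add {(3,Keeper)}.
A5: add {(2,Runner)}.
(2,Runner) ∈ A5 ⇒ Runner forces the target.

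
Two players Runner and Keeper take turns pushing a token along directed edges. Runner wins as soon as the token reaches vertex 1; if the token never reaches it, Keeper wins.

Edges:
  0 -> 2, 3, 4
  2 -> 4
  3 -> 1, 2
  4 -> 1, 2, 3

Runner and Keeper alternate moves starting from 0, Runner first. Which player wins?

Runner

Track states (vertex, player-to-move).
A0 = {(1,Runner), (1,Keeper)}
A1: add {(3,Runner), (4,Runner)}.
A2: add {(2,Keeper)}.
A3: add {(0,Runner)}.
(0,Runner) ∈ A3 ⇒ Runner forces the target.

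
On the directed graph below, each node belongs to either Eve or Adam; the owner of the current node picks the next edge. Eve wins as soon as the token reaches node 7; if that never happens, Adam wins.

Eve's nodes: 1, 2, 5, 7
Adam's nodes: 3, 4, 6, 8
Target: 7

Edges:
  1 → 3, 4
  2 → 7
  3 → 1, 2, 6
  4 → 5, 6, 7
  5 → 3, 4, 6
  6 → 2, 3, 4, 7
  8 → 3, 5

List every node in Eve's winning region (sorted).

2, 7

A0 = {7}
A1: add {2} — 2 (Eve) has 2→7.
A2 = A1; e.g. 1 (Eve) has no edge into A1. Fixed point.
Eve's winning region = {2, 7}.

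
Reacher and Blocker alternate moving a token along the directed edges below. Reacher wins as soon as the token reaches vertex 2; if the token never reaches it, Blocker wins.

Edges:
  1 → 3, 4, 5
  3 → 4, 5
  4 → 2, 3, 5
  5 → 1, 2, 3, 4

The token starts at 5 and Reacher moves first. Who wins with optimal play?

Track states (vertex, player-to-move).
A0 = {(2,Reacher), (2,Blocker)}
A1: add {(4,Reacher), (5,Reacher)}.
(5,Reacher) ∈ A1 ⇒ Reacher forces the target.

Reacher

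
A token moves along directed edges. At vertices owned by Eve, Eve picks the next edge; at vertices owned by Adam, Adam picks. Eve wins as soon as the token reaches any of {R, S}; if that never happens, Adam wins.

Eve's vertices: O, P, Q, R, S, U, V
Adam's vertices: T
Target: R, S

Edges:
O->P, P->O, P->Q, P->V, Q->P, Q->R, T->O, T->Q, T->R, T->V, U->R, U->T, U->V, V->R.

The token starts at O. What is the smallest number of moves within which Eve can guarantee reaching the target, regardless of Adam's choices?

A0 = {R, S}
A1: add {Q, U, V} — Q (Eve) has Q→R; U (Eve) has U→R; V (Eve) has V→R.
A2: add {P} — P (Eve) has P→Q.
A3: add {O} — O (Eve) has O→P.
O enters the attractor at level 3, so Eve can force the target in 3 moves from there.

3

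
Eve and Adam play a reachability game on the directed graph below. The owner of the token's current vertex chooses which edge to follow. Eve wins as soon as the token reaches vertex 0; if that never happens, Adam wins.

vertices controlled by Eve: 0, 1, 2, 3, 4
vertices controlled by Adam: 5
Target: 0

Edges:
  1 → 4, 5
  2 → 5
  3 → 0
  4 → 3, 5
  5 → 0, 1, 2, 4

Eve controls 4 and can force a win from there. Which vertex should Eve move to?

3

A0 = {0}
A1: add {3} — 3 (Eve) has 3→0.
A2: add {4} — 4 (Eve) has 4→3.
A3: add {1} — 1 (Eve) has 1→4.
A4 = A3; e.g. 2 (Eve) has no edge into A3. Fixed point.
From 4, successor 3 is in the attractor (rank 1); the other successor 5 is not.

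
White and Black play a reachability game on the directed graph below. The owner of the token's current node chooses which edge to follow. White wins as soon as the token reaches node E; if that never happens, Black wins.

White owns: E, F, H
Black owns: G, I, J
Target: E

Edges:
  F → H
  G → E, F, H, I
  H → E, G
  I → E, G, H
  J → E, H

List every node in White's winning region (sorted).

E, F, H, J

A0 = {E}
A1: add {H} — H (White) has H→E.
A2: add {F, J} — F (White) has F→H; J (Black): all of {E, H} already in.
A3 = A2; e.g. G (Black) can still go to I. Fixed point.
White's winning region = {E, F, H, J}.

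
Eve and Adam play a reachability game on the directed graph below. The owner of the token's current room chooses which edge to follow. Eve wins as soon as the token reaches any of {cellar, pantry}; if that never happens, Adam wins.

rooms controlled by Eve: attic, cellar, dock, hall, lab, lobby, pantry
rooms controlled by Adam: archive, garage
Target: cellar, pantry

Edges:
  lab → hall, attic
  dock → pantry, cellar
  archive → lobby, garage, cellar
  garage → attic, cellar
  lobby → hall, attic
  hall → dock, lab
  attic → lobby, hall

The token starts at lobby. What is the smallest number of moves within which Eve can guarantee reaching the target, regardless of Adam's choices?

A0 = {cellar, pantry}
A1: add {dock} — dock (Eve) has dock→pantry.
A2: add {hall} — hall (Eve) has hall→dock.
A3: add {attic, lab, lobby} — lobby (Eve) has lobby→hall; attic (Eve) has attic→hall; lab (Eve) has lab→hall.
lobby enters the attractor at level 3, so Eve can force the target in 3 moves from there.

3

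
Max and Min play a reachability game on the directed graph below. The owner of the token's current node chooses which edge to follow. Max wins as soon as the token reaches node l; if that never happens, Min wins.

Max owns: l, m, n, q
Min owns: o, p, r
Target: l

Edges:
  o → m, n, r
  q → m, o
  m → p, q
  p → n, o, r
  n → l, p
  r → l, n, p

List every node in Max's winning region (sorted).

l, n

A0 = {l}
A1: add {n} — n (Max) has n→l.
A2 = A1; e.g. m (Max) has no edge into A1. Fixed point.
Max's winning region = {l, n}.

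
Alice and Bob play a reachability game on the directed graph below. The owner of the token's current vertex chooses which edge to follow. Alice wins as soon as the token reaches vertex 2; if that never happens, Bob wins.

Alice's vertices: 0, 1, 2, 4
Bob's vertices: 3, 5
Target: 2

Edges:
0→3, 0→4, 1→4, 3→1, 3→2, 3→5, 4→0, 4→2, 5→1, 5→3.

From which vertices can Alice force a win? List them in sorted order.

A0 = {2}
A1: add {4} — 4 (Alice) has 4→2.
A2: add {0, 1} — 0 (Alice) has 0→4; 1 (Alice) has 1→4.
A3 = A2; e.g. 3 (Bob) can still go to 5. Fixed point.
Alice's winning region = {0, 1, 2, 4}.

0, 1, 2, 4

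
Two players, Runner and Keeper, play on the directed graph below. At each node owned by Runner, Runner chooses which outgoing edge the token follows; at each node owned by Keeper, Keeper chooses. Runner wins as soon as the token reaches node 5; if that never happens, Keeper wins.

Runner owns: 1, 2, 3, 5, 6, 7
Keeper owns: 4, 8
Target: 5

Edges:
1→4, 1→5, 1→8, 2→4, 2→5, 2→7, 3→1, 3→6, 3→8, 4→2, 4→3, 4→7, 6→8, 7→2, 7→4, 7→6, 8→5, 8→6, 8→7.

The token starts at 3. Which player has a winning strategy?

A0 = {5}
A1: add {1, 2} — 1 (Runner) has 1→5; 2 (Runner) has 2→5.
A2: add {3, 7} — 3 (Runner) has 3→1; 7 (Runner) has 7→2.
3 ∈ A2, so Runner can force the target.

Runner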